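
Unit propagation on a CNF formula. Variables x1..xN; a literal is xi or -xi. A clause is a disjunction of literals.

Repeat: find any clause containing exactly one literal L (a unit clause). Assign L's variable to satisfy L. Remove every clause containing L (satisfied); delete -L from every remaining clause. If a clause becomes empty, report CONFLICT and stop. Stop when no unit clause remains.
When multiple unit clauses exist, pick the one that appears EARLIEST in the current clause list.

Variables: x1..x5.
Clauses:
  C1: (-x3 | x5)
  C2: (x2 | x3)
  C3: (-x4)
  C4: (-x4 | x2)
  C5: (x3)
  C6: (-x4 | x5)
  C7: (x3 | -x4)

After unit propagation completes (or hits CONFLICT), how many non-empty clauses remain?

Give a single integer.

unit clause [-4] forces x4=F; simplify:
  satisfied 4 clause(s); 3 remain; assigned so far: [4]
unit clause [3] forces x3=T; simplify:
  drop -3 from [-3, 5] -> [5]
  satisfied 2 clause(s); 1 remain; assigned so far: [3, 4]
unit clause [5] forces x5=T; simplify:
  satisfied 1 clause(s); 0 remain; assigned so far: [3, 4, 5]

Answer: 0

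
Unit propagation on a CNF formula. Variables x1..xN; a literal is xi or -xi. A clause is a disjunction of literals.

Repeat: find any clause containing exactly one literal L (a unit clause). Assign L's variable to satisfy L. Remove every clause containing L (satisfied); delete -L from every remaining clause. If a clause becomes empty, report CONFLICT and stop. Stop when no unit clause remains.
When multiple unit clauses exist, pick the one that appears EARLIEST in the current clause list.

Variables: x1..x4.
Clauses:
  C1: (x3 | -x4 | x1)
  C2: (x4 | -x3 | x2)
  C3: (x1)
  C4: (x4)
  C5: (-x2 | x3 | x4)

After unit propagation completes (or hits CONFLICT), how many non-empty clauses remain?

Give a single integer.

unit clause [1] forces x1=T; simplify:
  satisfied 2 clause(s); 3 remain; assigned so far: [1]
unit clause [4] forces x4=T; simplify:
  satisfied 3 clause(s); 0 remain; assigned so far: [1, 4]

Answer: 0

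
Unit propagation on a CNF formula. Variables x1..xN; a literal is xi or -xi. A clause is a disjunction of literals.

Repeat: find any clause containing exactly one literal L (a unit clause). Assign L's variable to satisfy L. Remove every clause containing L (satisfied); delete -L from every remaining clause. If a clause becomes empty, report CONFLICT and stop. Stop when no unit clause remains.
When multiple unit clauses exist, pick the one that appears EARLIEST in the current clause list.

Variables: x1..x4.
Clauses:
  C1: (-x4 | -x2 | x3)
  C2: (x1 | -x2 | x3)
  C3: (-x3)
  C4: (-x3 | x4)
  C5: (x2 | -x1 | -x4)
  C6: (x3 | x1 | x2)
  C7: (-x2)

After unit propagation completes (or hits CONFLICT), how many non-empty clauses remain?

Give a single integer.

Answer: 0

Derivation:
unit clause [-3] forces x3=F; simplify:
  drop 3 from [-4, -2, 3] -> [-4, -2]
  drop 3 from [1, -2, 3] -> [1, -2]
  drop 3 from [3, 1, 2] -> [1, 2]
  satisfied 2 clause(s); 5 remain; assigned so far: [3]
unit clause [-2] forces x2=F; simplify:
  drop 2 from [2, -1, -4] -> [-1, -4]
  drop 2 from [1, 2] -> [1]
  satisfied 3 clause(s); 2 remain; assigned so far: [2, 3]
unit clause [1] forces x1=T; simplify:
  drop -1 from [-1, -4] -> [-4]
  satisfied 1 clause(s); 1 remain; assigned so far: [1, 2, 3]
unit clause [-4] forces x4=F; simplify:
  satisfied 1 clause(s); 0 remain; assigned so far: [1, 2, 3, 4]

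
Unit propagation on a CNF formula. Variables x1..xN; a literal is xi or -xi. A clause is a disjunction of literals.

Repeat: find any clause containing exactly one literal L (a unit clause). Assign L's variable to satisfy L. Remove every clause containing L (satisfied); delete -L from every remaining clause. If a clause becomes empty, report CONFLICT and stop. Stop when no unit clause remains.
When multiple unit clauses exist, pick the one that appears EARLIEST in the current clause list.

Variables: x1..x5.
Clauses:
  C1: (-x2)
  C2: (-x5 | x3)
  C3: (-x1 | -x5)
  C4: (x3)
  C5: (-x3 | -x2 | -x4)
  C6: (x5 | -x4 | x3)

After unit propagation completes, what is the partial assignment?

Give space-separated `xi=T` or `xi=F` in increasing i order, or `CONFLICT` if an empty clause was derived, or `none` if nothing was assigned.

Answer: x2=F x3=T

Derivation:
unit clause [-2] forces x2=F; simplify:
  satisfied 2 clause(s); 4 remain; assigned so far: [2]
unit clause [3] forces x3=T; simplify:
  satisfied 3 clause(s); 1 remain; assigned so far: [2, 3]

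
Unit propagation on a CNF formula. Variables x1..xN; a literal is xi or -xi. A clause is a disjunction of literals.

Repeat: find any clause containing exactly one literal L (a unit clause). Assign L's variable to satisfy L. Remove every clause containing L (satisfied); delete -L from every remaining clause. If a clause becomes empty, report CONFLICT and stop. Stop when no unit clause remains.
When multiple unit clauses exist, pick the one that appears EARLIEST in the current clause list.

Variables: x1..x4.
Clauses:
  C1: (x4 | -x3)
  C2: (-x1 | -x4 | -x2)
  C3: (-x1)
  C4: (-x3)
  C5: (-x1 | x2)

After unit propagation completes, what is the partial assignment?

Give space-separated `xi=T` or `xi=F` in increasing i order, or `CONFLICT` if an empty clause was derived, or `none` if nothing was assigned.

unit clause [-1] forces x1=F; simplify:
  satisfied 3 clause(s); 2 remain; assigned so far: [1]
unit clause [-3] forces x3=F; simplify:
  satisfied 2 clause(s); 0 remain; assigned so far: [1, 3]

Answer: x1=F x3=F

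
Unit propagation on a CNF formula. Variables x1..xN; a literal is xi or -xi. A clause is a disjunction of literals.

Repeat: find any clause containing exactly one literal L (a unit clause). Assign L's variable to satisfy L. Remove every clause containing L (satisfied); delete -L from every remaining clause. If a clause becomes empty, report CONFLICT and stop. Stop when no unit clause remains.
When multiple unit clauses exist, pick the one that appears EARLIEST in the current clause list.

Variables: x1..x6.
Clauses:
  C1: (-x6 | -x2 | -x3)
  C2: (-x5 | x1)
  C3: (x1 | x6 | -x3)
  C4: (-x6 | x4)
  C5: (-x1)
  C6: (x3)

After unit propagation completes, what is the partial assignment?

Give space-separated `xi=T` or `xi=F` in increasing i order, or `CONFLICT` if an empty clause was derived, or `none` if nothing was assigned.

Answer: x1=F x2=F x3=T x4=T x5=F x6=T

Derivation:
unit clause [-1] forces x1=F; simplify:
  drop 1 from [-5, 1] -> [-5]
  drop 1 from [1, 6, -3] -> [6, -3]
  satisfied 1 clause(s); 5 remain; assigned so far: [1]
unit clause [-5] forces x5=F; simplify:
  satisfied 1 clause(s); 4 remain; assigned so far: [1, 5]
unit clause [3] forces x3=T; simplify:
  drop -3 from [-6, -2, -3] -> [-6, -2]
  drop -3 from [6, -3] -> [6]
  satisfied 1 clause(s); 3 remain; assigned so far: [1, 3, 5]
unit clause [6] forces x6=T; simplify:
  drop -6 from [-6, -2] -> [-2]
  drop -6 from [-6, 4] -> [4]
  satisfied 1 clause(s); 2 remain; assigned so far: [1, 3, 5, 6]
unit clause [-2] forces x2=F; simplify:
  satisfied 1 clause(s); 1 remain; assigned so far: [1, 2, 3, 5, 6]
unit clause [4] forces x4=T; simplify:
  satisfied 1 clause(s); 0 remain; assigned so far: [1, 2, 3, 4, 5, 6]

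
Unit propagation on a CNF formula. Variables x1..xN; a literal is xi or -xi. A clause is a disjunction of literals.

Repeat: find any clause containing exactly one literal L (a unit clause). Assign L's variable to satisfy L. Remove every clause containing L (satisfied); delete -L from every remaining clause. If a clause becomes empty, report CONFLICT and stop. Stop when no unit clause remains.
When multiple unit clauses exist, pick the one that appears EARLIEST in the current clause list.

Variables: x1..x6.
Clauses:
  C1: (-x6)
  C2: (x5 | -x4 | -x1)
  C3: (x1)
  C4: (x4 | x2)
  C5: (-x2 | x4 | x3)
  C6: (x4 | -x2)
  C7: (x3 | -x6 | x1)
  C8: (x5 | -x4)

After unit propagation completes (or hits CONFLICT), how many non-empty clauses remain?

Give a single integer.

unit clause [-6] forces x6=F; simplify:
  satisfied 2 clause(s); 6 remain; assigned so far: [6]
unit clause [1] forces x1=T; simplify:
  drop -1 from [5, -4, -1] -> [5, -4]
  satisfied 1 clause(s); 5 remain; assigned so far: [1, 6]

Answer: 5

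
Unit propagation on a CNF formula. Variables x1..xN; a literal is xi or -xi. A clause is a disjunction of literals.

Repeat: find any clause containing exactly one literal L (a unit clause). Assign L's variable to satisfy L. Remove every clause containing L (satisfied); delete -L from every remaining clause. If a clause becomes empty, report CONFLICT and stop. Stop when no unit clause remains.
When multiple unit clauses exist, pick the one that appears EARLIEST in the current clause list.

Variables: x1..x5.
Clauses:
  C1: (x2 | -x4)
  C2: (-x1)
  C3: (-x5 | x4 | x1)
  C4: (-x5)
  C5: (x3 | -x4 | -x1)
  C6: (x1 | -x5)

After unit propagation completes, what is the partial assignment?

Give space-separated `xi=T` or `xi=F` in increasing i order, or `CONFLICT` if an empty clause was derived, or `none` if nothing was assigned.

Answer: x1=F x5=F

Derivation:
unit clause [-1] forces x1=F; simplify:
  drop 1 from [-5, 4, 1] -> [-5, 4]
  drop 1 from [1, -5] -> [-5]
  satisfied 2 clause(s); 4 remain; assigned so far: [1]
unit clause [-5] forces x5=F; simplify:
  satisfied 3 clause(s); 1 remain; assigned so far: [1, 5]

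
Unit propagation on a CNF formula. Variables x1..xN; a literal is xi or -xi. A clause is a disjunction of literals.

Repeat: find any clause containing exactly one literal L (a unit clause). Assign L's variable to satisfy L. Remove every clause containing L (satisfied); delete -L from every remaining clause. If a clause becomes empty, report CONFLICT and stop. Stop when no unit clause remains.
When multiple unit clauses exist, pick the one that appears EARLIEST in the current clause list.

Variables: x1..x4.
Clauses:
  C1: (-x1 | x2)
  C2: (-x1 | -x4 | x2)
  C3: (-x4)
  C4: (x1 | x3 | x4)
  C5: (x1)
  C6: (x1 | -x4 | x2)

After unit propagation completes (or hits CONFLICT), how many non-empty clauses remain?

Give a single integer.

Answer: 0

Derivation:
unit clause [-4] forces x4=F; simplify:
  drop 4 from [1, 3, 4] -> [1, 3]
  satisfied 3 clause(s); 3 remain; assigned so far: [4]
unit clause [1] forces x1=T; simplify:
  drop -1 from [-1, 2] -> [2]
  satisfied 2 clause(s); 1 remain; assigned so far: [1, 4]
unit clause [2] forces x2=T; simplify:
  satisfied 1 clause(s); 0 remain; assigned so far: [1, 2, 4]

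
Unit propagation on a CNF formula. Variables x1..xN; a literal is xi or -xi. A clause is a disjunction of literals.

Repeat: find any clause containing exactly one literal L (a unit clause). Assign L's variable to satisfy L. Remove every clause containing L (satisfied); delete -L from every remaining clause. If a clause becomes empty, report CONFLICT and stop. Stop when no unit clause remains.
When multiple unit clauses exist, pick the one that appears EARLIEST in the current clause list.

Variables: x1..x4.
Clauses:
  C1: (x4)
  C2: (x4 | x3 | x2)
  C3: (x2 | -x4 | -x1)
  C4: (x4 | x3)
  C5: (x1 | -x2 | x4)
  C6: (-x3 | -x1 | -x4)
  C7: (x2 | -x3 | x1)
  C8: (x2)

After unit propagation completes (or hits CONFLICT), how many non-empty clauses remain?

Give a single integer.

unit clause [4] forces x4=T; simplify:
  drop -4 from [2, -4, -1] -> [2, -1]
  drop -4 from [-3, -1, -4] -> [-3, -1]
  satisfied 4 clause(s); 4 remain; assigned so far: [4]
unit clause [2] forces x2=T; simplify:
  satisfied 3 clause(s); 1 remain; assigned so far: [2, 4]

Answer: 1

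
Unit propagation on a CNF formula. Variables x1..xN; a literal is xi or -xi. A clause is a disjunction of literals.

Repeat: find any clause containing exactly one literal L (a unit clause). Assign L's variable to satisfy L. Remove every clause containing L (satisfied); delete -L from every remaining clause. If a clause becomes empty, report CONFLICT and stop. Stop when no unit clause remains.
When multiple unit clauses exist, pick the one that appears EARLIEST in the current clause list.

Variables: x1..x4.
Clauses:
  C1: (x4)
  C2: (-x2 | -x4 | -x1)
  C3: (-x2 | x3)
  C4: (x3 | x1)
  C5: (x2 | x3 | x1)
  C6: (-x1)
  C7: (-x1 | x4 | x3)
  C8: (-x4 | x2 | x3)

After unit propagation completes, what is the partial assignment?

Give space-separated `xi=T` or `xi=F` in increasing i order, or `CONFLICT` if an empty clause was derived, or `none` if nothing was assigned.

unit clause [4] forces x4=T; simplify:
  drop -4 from [-2, -4, -1] -> [-2, -1]
  drop -4 from [-4, 2, 3] -> [2, 3]
  satisfied 2 clause(s); 6 remain; assigned so far: [4]
unit clause [-1] forces x1=F; simplify:
  drop 1 from [3, 1] -> [3]
  drop 1 from [2, 3, 1] -> [2, 3]
  satisfied 2 clause(s); 4 remain; assigned so far: [1, 4]
unit clause [3] forces x3=T; simplify:
  satisfied 4 clause(s); 0 remain; assigned so far: [1, 3, 4]

Answer: x1=F x3=T x4=T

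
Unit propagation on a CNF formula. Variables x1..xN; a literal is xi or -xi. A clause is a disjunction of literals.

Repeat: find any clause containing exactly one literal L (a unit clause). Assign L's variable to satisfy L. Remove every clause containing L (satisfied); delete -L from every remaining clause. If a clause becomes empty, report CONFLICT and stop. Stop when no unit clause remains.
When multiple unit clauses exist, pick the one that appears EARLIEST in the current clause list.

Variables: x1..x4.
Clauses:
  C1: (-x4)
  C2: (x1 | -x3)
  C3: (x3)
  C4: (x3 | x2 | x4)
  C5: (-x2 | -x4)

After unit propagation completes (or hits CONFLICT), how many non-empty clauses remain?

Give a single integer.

Answer: 0

Derivation:
unit clause [-4] forces x4=F; simplify:
  drop 4 from [3, 2, 4] -> [3, 2]
  satisfied 2 clause(s); 3 remain; assigned so far: [4]
unit clause [3] forces x3=T; simplify:
  drop -3 from [1, -3] -> [1]
  satisfied 2 clause(s); 1 remain; assigned so far: [3, 4]
unit clause [1] forces x1=T; simplify:
  satisfied 1 clause(s); 0 remain; assigned so far: [1, 3, 4]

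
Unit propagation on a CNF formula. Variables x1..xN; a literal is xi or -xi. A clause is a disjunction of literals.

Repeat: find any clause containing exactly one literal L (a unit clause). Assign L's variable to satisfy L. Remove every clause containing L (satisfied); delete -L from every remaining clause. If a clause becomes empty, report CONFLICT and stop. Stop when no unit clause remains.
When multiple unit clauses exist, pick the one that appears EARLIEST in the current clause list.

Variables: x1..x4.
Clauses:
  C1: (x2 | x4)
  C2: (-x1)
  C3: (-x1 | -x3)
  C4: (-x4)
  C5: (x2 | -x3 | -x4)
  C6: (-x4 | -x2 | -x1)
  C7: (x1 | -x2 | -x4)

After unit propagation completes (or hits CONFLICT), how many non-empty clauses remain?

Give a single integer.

Answer: 0

Derivation:
unit clause [-1] forces x1=F; simplify:
  drop 1 from [1, -2, -4] -> [-2, -4]
  satisfied 3 clause(s); 4 remain; assigned so far: [1]
unit clause [-4] forces x4=F; simplify:
  drop 4 from [2, 4] -> [2]
  satisfied 3 clause(s); 1 remain; assigned so far: [1, 4]
unit clause [2] forces x2=T; simplify:
  satisfied 1 clause(s); 0 remain; assigned so far: [1, 2, 4]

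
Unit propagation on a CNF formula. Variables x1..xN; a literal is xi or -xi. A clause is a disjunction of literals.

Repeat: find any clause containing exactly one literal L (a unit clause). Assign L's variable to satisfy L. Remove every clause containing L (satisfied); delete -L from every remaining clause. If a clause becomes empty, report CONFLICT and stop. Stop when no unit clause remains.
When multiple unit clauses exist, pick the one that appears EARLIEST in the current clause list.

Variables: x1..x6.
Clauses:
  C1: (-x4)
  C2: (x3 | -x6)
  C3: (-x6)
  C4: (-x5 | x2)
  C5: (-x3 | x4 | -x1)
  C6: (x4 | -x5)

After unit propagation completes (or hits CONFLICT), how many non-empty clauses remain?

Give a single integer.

Answer: 1

Derivation:
unit clause [-4] forces x4=F; simplify:
  drop 4 from [-3, 4, -1] -> [-3, -1]
  drop 4 from [4, -5] -> [-5]
  satisfied 1 clause(s); 5 remain; assigned so far: [4]
unit clause [-6] forces x6=F; simplify:
  satisfied 2 clause(s); 3 remain; assigned so far: [4, 6]
unit clause [-5] forces x5=F; simplify:
  satisfied 2 clause(s); 1 remain; assigned so far: [4, 5, 6]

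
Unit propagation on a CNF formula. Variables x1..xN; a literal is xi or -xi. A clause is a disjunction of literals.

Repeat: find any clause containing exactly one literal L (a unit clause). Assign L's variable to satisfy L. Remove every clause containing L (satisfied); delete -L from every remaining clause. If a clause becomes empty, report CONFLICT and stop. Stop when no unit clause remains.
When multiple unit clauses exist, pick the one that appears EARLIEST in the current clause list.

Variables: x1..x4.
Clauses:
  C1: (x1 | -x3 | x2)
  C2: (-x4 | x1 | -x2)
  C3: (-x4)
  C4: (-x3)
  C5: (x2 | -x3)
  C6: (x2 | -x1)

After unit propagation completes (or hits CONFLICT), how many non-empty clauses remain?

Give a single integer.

unit clause [-4] forces x4=F; simplify:
  satisfied 2 clause(s); 4 remain; assigned so far: [4]
unit clause [-3] forces x3=F; simplify:
  satisfied 3 clause(s); 1 remain; assigned so far: [3, 4]

Answer: 1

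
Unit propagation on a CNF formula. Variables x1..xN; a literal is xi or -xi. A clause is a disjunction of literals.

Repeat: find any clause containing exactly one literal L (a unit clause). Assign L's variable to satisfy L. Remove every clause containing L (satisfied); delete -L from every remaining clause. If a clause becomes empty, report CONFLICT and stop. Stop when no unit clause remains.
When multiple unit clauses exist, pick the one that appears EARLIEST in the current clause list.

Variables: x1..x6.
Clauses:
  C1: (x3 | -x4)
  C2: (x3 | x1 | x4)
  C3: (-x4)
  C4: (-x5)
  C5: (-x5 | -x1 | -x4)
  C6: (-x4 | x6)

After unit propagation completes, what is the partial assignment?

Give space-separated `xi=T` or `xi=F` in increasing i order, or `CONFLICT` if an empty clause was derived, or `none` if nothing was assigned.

Answer: x4=F x5=F

Derivation:
unit clause [-4] forces x4=F; simplify:
  drop 4 from [3, 1, 4] -> [3, 1]
  satisfied 4 clause(s); 2 remain; assigned so far: [4]
unit clause [-5] forces x5=F; simplify:
  satisfied 1 clause(s); 1 remain; assigned so far: [4, 5]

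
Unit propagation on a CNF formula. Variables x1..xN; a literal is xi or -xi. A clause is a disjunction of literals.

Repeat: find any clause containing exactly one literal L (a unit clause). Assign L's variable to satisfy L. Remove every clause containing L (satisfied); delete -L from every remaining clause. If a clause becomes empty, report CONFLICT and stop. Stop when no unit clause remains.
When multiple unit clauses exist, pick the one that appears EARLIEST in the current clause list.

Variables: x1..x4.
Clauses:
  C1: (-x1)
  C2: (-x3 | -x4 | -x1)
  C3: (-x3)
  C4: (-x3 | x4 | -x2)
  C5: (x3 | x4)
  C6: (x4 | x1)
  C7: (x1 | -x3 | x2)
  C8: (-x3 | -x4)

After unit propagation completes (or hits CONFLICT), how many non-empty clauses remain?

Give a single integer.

Answer: 0

Derivation:
unit clause [-1] forces x1=F; simplify:
  drop 1 from [4, 1] -> [4]
  drop 1 from [1, -3, 2] -> [-3, 2]
  satisfied 2 clause(s); 6 remain; assigned so far: [1]
unit clause [-3] forces x3=F; simplify:
  drop 3 from [3, 4] -> [4]
  satisfied 4 clause(s); 2 remain; assigned so far: [1, 3]
unit clause [4] forces x4=T; simplify:
  satisfied 2 clause(s); 0 remain; assigned so far: [1, 3, 4]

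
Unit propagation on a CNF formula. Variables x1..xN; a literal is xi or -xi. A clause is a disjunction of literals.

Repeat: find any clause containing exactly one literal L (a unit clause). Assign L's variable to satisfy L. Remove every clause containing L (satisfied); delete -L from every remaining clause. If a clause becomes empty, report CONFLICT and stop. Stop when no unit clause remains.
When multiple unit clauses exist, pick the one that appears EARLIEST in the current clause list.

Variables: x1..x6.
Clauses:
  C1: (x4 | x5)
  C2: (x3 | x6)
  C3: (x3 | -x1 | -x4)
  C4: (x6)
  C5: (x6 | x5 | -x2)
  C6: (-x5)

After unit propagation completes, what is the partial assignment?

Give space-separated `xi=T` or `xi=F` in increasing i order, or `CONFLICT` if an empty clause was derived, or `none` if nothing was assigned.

unit clause [6] forces x6=T; simplify:
  satisfied 3 clause(s); 3 remain; assigned so far: [6]
unit clause [-5] forces x5=F; simplify:
  drop 5 from [4, 5] -> [4]
  satisfied 1 clause(s); 2 remain; assigned so far: [5, 6]
unit clause [4] forces x4=T; simplify:
  drop -4 from [3, -1, -4] -> [3, -1]
  satisfied 1 clause(s); 1 remain; assigned so far: [4, 5, 6]

Answer: x4=T x5=F x6=T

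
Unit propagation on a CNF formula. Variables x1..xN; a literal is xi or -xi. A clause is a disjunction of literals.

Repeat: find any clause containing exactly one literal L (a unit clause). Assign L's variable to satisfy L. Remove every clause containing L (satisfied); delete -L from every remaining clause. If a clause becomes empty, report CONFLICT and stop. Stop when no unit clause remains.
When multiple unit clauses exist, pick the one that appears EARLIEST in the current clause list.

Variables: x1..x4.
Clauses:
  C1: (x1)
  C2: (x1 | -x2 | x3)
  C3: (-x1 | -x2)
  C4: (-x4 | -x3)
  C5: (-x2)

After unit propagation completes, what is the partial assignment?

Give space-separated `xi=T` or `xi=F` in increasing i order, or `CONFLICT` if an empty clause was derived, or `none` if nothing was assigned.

unit clause [1] forces x1=T; simplify:
  drop -1 from [-1, -2] -> [-2]
  satisfied 2 clause(s); 3 remain; assigned so far: [1]
unit clause [-2] forces x2=F; simplify:
  satisfied 2 clause(s); 1 remain; assigned so far: [1, 2]

Answer: x1=T x2=F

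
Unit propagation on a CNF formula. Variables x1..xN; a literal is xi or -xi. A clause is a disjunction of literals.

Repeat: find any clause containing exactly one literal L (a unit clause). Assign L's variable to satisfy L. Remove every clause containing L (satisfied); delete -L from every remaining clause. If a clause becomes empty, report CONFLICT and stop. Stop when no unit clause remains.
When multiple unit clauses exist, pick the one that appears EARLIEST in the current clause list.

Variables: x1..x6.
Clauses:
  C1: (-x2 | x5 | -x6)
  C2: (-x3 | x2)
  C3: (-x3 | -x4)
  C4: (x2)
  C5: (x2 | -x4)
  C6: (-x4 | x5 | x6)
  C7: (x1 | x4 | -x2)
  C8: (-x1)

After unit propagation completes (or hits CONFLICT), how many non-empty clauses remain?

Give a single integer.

Answer: 2

Derivation:
unit clause [2] forces x2=T; simplify:
  drop -2 from [-2, 5, -6] -> [5, -6]
  drop -2 from [1, 4, -2] -> [1, 4]
  satisfied 3 clause(s); 5 remain; assigned so far: [2]
unit clause [-1] forces x1=F; simplify:
  drop 1 from [1, 4] -> [4]
  satisfied 1 clause(s); 4 remain; assigned so far: [1, 2]
unit clause [4] forces x4=T; simplify:
  drop -4 from [-3, -4] -> [-3]
  drop -4 from [-4, 5, 6] -> [5, 6]
  satisfied 1 clause(s); 3 remain; assigned so far: [1, 2, 4]
unit clause [-3] forces x3=F; simplify:
  satisfied 1 clause(s); 2 remain; assigned so far: [1, 2, 3, 4]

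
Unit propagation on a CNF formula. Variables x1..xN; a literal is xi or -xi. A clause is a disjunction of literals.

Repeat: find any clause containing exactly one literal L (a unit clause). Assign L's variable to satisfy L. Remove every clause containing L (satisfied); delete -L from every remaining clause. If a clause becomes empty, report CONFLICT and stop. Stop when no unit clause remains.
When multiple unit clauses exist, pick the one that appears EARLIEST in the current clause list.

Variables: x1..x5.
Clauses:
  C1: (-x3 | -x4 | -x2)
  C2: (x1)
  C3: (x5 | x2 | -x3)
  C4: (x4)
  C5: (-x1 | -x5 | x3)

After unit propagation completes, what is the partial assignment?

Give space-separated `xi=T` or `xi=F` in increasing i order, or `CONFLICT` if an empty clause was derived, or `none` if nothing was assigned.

Answer: x1=T x4=T

Derivation:
unit clause [1] forces x1=T; simplify:
  drop -1 from [-1, -5, 3] -> [-5, 3]
  satisfied 1 clause(s); 4 remain; assigned so far: [1]
unit clause [4] forces x4=T; simplify:
  drop -4 from [-3, -4, -2] -> [-3, -2]
  satisfied 1 clause(s); 3 remain; assigned so far: [1, 4]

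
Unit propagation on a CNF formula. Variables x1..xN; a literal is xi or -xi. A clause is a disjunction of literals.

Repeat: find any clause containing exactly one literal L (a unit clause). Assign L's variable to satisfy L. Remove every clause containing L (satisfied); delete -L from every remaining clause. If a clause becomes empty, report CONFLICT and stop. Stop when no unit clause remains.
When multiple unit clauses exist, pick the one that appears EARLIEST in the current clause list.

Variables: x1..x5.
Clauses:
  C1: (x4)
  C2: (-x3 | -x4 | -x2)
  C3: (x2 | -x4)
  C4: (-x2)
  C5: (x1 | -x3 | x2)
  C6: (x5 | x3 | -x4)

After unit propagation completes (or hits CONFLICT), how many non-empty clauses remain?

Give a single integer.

Answer: 2

Derivation:
unit clause [4] forces x4=T; simplify:
  drop -4 from [-3, -4, -2] -> [-3, -2]
  drop -4 from [2, -4] -> [2]
  drop -4 from [5, 3, -4] -> [5, 3]
  satisfied 1 clause(s); 5 remain; assigned so far: [4]
unit clause [2] forces x2=T; simplify:
  drop -2 from [-3, -2] -> [-3]
  drop -2 from [-2] -> [] (empty!)
  satisfied 2 clause(s); 3 remain; assigned so far: [2, 4]
CONFLICT (empty clause)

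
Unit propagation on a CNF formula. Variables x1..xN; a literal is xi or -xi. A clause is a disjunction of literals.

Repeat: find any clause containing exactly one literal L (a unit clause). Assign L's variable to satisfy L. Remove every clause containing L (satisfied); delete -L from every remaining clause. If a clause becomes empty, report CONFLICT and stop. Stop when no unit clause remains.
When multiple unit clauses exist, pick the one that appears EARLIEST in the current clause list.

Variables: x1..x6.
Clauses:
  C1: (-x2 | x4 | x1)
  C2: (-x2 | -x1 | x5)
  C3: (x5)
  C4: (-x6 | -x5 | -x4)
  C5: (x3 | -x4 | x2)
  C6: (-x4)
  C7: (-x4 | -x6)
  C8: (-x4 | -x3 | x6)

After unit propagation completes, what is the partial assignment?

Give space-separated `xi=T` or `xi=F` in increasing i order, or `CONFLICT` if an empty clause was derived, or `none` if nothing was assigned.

Answer: x4=F x5=T

Derivation:
unit clause [5] forces x5=T; simplify:
  drop -5 from [-6, -5, -4] -> [-6, -4]
  satisfied 2 clause(s); 6 remain; assigned so far: [5]
unit clause [-4] forces x4=F; simplify:
  drop 4 from [-2, 4, 1] -> [-2, 1]
  satisfied 5 clause(s); 1 remain; assigned so far: [4, 5]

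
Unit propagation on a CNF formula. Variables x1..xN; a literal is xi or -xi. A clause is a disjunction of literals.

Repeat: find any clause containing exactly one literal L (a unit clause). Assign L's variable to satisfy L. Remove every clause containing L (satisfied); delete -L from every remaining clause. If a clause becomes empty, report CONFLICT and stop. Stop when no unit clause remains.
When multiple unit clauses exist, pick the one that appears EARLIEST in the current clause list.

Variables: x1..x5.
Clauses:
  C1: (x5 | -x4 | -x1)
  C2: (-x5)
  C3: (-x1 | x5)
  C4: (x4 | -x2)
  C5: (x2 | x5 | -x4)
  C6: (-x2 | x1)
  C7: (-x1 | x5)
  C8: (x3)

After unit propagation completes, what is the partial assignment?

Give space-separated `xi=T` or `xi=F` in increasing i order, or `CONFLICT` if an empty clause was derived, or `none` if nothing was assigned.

Answer: x1=F x2=F x3=T x4=F x5=F

Derivation:
unit clause [-5] forces x5=F; simplify:
  drop 5 from [5, -4, -1] -> [-4, -1]
  drop 5 from [-1, 5] -> [-1]
  drop 5 from [2, 5, -4] -> [2, -4]
  drop 5 from [-1, 5] -> [-1]
  satisfied 1 clause(s); 7 remain; assigned so far: [5]
unit clause [-1] forces x1=F; simplify:
  drop 1 from [-2, 1] -> [-2]
  satisfied 3 clause(s); 4 remain; assigned so far: [1, 5]
unit clause [-2] forces x2=F; simplify:
  drop 2 from [2, -4] -> [-4]
  satisfied 2 clause(s); 2 remain; assigned so far: [1, 2, 5]
unit clause [-4] forces x4=F; simplify:
  satisfied 1 clause(s); 1 remain; assigned so far: [1, 2, 4, 5]
unit clause [3] forces x3=T; simplify:
  satisfied 1 clause(s); 0 remain; assigned so far: [1, 2, 3, 4, 5]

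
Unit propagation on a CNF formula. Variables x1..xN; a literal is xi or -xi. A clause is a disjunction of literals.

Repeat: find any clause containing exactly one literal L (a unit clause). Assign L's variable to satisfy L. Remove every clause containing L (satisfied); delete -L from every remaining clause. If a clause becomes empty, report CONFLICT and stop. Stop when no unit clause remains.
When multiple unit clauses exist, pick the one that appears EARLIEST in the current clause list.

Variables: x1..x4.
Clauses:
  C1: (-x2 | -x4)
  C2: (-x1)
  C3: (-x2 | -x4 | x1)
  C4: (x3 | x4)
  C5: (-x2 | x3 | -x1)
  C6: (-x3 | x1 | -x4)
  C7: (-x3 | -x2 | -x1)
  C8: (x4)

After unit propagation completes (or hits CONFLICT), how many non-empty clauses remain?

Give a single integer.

Answer: 0

Derivation:
unit clause [-1] forces x1=F; simplify:
  drop 1 from [-2, -4, 1] -> [-2, -4]
  drop 1 from [-3, 1, -4] -> [-3, -4]
  satisfied 3 clause(s); 5 remain; assigned so far: [1]
unit clause [4] forces x4=T; simplify:
  drop -4 from [-2, -4] -> [-2]
  drop -4 from [-2, -4] -> [-2]
  drop -4 from [-3, -4] -> [-3]
  satisfied 2 clause(s); 3 remain; assigned so far: [1, 4]
unit clause [-2] forces x2=F; simplify:
  satisfied 2 clause(s); 1 remain; assigned so far: [1, 2, 4]
unit clause [-3] forces x3=F; simplify:
  satisfied 1 clause(s); 0 remain; assigned so far: [1, 2, 3, 4]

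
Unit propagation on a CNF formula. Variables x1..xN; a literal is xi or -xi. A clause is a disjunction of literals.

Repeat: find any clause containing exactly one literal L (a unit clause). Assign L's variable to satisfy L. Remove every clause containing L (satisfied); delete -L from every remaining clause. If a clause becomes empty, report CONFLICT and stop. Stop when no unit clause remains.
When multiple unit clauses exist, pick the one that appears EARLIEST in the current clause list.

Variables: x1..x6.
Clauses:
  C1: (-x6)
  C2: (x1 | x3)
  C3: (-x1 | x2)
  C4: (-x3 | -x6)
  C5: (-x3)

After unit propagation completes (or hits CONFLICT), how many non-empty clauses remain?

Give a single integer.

unit clause [-6] forces x6=F; simplify:
  satisfied 2 clause(s); 3 remain; assigned so far: [6]
unit clause [-3] forces x3=F; simplify:
  drop 3 from [1, 3] -> [1]
  satisfied 1 clause(s); 2 remain; assigned so far: [3, 6]
unit clause [1] forces x1=T; simplify:
  drop -1 from [-1, 2] -> [2]
  satisfied 1 clause(s); 1 remain; assigned so far: [1, 3, 6]
unit clause [2] forces x2=T; simplify:
  satisfied 1 clause(s); 0 remain; assigned so far: [1, 2, 3, 6]

Answer: 0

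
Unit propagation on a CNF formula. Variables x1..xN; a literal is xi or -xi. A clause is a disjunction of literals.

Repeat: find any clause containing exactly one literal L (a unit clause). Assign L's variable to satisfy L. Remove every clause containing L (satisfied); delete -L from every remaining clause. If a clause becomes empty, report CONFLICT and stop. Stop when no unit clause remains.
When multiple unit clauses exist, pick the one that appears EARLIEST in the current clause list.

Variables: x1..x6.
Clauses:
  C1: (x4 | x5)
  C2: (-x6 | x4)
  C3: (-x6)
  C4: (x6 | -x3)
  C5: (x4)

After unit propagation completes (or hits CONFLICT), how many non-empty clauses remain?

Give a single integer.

Answer: 0

Derivation:
unit clause [-6] forces x6=F; simplify:
  drop 6 from [6, -3] -> [-3]
  satisfied 2 clause(s); 3 remain; assigned so far: [6]
unit clause [-3] forces x3=F; simplify:
  satisfied 1 clause(s); 2 remain; assigned so far: [3, 6]
unit clause [4] forces x4=T; simplify:
  satisfied 2 clause(s); 0 remain; assigned so far: [3, 4, 6]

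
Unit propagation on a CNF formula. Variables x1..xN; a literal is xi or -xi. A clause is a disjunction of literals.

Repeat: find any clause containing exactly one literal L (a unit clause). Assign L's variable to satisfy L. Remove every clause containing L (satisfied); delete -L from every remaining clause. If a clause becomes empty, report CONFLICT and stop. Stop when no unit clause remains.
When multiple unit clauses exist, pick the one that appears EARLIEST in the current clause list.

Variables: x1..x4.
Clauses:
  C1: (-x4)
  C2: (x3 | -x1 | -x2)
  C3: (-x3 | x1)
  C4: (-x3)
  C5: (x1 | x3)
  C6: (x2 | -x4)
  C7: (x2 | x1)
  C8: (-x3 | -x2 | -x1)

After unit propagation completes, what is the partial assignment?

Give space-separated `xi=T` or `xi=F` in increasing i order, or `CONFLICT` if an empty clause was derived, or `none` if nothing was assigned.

unit clause [-4] forces x4=F; simplify:
  satisfied 2 clause(s); 6 remain; assigned so far: [4]
unit clause [-3] forces x3=F; simplify:
  drop 3 from [3, -1, -2] -> [-1, -2]
  drop 3 from [1, 3] -> [1]
  satisfied 3 clause(s); 3 remain; assigned so far: [3, 4]
unit clause [1] forces x1=T; simplify:
  drop -1 from [-1, -2] -> [-2]
  satisfied 2 clause(s); 1 remain; assigned so far: [1, 3, 4]
unit clause [-2] forces x2=F; simplify:
  satisfied 1 clause(s); 0 remain; assigned so far: [1, 2, 3, 4]

Answer: x1=T x2=F x3=F x4=F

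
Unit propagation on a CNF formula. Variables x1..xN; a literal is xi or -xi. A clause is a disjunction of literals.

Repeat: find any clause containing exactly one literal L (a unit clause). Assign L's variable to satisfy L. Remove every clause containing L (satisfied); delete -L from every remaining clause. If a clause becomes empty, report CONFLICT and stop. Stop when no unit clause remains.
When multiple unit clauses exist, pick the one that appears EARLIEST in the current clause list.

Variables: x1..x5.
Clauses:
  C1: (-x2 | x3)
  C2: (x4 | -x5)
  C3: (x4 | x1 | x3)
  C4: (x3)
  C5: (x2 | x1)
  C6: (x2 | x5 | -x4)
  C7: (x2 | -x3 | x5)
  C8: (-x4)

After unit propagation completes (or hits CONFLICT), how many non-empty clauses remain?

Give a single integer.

Answer: 0

Derivation:
unit clause [3] forces x3=T; simplify:
  drop -3 from [2, -3, 5] -> [2, 5]
  satisfied 3 clause(s); 5 remain; assigned so far: [3]
unit clause [-4] forces x4=F; simplify:
  drop 4 from [4, -5] -> [-5]
  satisfied 2 clause(s); 3 remain; assigned so far: [3, 4]
unit clause [-5] forces x5=F; simplify:
  drop 5 from [2, 5] -> [2]
  satisfied 1 clause(s); 2 remain; assigned so far: [3, 4, 5]
unit clause [2] forces x2=T; simplify:
  satisfied 2 clause(s); 0 remain; assigned so far: [2, 3, 4, 5]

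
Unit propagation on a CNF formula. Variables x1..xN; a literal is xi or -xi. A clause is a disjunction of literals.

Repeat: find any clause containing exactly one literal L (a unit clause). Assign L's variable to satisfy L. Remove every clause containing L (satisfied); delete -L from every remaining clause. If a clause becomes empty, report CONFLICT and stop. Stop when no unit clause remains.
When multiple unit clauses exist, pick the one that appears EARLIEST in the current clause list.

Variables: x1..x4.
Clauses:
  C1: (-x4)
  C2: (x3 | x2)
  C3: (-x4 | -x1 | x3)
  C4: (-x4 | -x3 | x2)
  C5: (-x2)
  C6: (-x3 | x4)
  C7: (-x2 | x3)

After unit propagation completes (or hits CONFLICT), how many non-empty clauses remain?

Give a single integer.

Answer: 0

Derivation:
unit clause [-4] forces x4=F; simplify:
  drop 4 from [-3, 4] -> [-3]
  satisfied 3 clause(s); 4 remain; assigned so far: [4]
unit clause [-2] forces x2=F; simplify:
  drop 2 from [3, 2] -> [3]
  satisfied 2 clause(s); 2 remain; assigned so far: [2, 4]
unit clause [3] forces x3=T; simplify:
  drop -3 from [-3] -> [] (empty!)
  satisfied 1 clause(s); 1 remain; assigned so far: [2, 3, 4]
CONFLICT (empty clause)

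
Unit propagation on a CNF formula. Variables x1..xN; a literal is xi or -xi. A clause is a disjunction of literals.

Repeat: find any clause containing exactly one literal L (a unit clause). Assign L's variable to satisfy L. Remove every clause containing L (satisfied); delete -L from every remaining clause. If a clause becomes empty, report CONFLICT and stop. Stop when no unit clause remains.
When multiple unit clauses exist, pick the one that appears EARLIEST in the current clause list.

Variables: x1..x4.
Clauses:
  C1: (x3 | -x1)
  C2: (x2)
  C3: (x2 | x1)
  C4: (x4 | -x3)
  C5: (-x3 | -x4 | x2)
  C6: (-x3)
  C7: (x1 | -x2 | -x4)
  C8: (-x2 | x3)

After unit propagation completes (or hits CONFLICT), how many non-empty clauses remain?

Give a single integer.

unit clause [2] forces x2=T; simplify:
  drop -2 from [1, -2, -4] -> [1, -4]
  drop -2 from [-2, 3] -> [3]
  satisfied 3 clause(s); 5 remain; assigned so far: [2]
unit clause [-3] forces x3=F; simplify:
  drop 3 from [3, -1] -> [-1]
  drop 3 from [3] -> [] (empty!)
  satisfied 2 clause(s); 3 remain; assigned so far: [2, 3]
CONFLICT (empty clause)

Answer: 2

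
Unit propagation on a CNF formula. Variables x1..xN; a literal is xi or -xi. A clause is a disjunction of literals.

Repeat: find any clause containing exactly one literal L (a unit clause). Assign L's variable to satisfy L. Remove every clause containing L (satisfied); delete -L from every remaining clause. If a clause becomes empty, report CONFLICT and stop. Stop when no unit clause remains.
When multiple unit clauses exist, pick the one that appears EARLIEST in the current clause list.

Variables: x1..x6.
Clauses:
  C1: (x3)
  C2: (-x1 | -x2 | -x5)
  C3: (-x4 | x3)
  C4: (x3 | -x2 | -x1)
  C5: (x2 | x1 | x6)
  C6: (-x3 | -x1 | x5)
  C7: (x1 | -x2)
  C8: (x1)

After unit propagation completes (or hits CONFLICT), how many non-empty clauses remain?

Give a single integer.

Answer: 0

Derivation:
unit clause [3] forces x3=T; simplify:
  drop -3 from [-3, -1, 5] -> [-1, 5]
  satisfied 3 clause(s); 5 remain; assigned so far: [3]
unit clause [1] forces x1=T; simplify:
  drop -1 from [-1, -2, -5] -> [-2, -5]
  drop -1 from [-1, 5] -> [5]
  satisfied 3 clause(s); 2 remain; assigned so far: [1, 3]
unit clause [5] forces x5=T; simplify:
  drop -5 from [-2, -5] -> [-2]
  satisfied 1 clause(s); 1 remain; assigned so far: [1, 3, 5]
unit clause [-2] forces x2=F; simplify:
  satisfied 1 clause(s); 0 remain; assigned so far: [1, 2, 3, 5]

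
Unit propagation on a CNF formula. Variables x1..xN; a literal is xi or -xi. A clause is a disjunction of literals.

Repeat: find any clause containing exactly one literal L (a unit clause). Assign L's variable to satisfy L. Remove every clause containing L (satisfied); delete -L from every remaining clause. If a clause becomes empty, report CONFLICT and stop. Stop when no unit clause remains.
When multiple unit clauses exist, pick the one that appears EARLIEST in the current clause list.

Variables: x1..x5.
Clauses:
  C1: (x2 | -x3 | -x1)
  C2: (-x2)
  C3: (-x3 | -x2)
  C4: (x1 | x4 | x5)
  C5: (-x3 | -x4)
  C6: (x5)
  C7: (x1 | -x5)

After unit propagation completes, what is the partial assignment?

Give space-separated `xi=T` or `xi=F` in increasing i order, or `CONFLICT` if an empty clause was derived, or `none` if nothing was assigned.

unit clause [-2] forces x2=F; simplify:
  drop 2 from [2, -3, -1] -> [-3, -1]
  satisfied 2 clause(s); 5 remain; assigned so far: [2]
unit clause [5] forces x5=T; simplify:
  drop -5 from [1, -5] -> [1]
  satisfied 2 clause(s); 3 remain; assigned so far: [2, 5]
unit clause [1] forces x1=T; simplify:
  drop -1 from [-3, -1] -> [-3]
  satisfied 1 clause(s); 2 remain; assigned so far: [1, 2, 5]
unit clause [-3] forces x3=F; simplify:
  satisfied 2 clause(s); 0 remain; assigned so far: [1, 2, 3, 5]

Answer: x1=T x2=F x3=F x5=T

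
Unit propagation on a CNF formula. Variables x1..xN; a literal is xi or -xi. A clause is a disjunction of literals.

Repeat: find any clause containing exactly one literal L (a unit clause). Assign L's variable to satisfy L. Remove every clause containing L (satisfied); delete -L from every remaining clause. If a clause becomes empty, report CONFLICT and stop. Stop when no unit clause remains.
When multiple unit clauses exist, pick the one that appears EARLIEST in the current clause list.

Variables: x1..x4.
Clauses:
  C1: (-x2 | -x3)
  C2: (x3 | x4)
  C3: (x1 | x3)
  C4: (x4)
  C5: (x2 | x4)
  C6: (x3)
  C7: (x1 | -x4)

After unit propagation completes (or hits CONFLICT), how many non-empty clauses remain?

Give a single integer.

unit clause [4] forces x4=T; simplify:
  drop -4 from [1, -4] -> [1]
  satisfied 3 clause(s); 4 remain; assigned so far: [4]
unit clause [3] forces x3=T; simplify:
  drop -3 from [-2, -3] -> [-2]
  satisfied 2 clause(s); 2 remain; assigned so far: [3, 4]
unit clause [-2] forces x2=F; simplify:
  satisfied 1 clause(s); 1 remain; assigned so far: [2, 3, 4]
unit clause [1] forces x1=T; simplify:
  satisfied 1 clause(s); 0 remain; assigned so far: [1, 2, 3, 4]

Answer: 0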